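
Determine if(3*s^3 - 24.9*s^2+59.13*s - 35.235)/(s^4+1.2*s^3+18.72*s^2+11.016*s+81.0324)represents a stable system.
Denominator: s^4 + 1.2*s^3 + 18.72*s^2 + 11.016*s + 81.0324 = (s^2 + 0.6*s + 7.38)(s^2 + 0.6*s + 10.98). Poles: -0.3 + 2.7j, -0.3 + 3.3j, -0.3 - 2.7j, -0.3 - 3.3j. All Re(p)<0: Yes (stable)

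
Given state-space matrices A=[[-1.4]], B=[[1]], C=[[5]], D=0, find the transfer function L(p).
L(p) = C(pI - A)⁻¹B + D.
Characteristic polynomial det(pI - A) = p + 1.4.
Numerator from C·adj(pI-A)·B + D·det(pI-A) = 5.
L(p) = (5)/(p + 1.4)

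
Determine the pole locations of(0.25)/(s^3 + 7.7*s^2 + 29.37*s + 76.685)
Set denominator = 0: s^3 + 7.7*s^2 + 29.37*s + 76.685 = (s + 4.9)(s^2 + 2.8*s + 15.65) = 0 → Poles: -1.4 + 3.7j, -1.4 - 3.7j, -4.9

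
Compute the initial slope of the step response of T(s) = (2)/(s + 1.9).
IVT: y'(0⁺) = lim_{s→∞} s²·Y(s) = lim_{s→∞} s·T(s).
deg(num) = 0, deg(den) = 1, relative degree = 1, so s·T(s) → (leading num)/(leading den) = 2/1 = 2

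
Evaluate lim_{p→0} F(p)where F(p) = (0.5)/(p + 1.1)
DC gain = F(0) = num(0)/den(0) = 0.5/1.1 = 0.4545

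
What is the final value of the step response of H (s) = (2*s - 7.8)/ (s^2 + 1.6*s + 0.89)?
FVT: lim_{t→∞} y(t) = lim_{s→0} s*Y(s) where Y(s) = H(s)/s.
= lim_{s→0} H(s) = H(0) = num(0)/den(0) = -7.8/0.89 = -8.764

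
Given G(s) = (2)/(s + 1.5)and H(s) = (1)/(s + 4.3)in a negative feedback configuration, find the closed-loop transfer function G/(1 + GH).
Closed-loop T = G/(1+GH).
Numerator: G_num * H_den = 2*s + 8.6.
Denominator: G_den * H_den + G_num * H_num = (s^2 + 5.8*s + 6.45) + (2) = s^2 + 5.8*s + 8.45.
T(s) = (2*s + 8.6)/(s^2 + 5.8*s + 8.45)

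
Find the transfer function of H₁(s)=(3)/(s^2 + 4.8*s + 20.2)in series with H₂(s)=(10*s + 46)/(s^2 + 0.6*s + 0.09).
Series: H = H₁ · H₂ = (n₁·n₂)/(d₁·d₂).
Num: n₁·n₂ = 30*s + 138. Den: d₁·d₂ = s^4 + 5.4*s^3 + 23.17*s^2 + 12.552*s + 1.818.
H(s) = (30*s + 138)/(s^4 + 5.4*s^3 + 23.17*s^2 + 12.552*s + 1.818)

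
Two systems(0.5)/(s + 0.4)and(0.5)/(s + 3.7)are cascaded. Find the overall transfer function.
Series: H = H₁ · H₂ = (n₁·n₂)/(d₁·d₂).
Num: n₁·n₂ = 0.25. Den: d₁·d₂ = s^2 + 4.1*s + 1.48.
H(s) = (0.25)/(s^2 + 4.1*s + 1.48)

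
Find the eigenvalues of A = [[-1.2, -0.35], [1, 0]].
Eigenvalues solve det(λI - A) = 0.
Characteristic polynomial: λ^2 + 1.2*λ + 0.35 = 0.
Factor: (λ + 0.7)(λ + 0.5) = 0.
Roots: -0.5, -0.7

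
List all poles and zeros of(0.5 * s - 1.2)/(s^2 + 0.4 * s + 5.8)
Set denominator = 0: s^2 + 0.4*s + 5.8 = 0 → Poles: -0.2 + 2.4j, -0.2 - 2.4j
Set numerator = 0: 0.5*s - 1.2 = 0 → Zeros: 2.4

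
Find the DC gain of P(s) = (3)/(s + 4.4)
DC gain = P(0) = num(0)/den(0) = 3/4.4 = 0.6818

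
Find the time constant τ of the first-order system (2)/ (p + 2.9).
First-order system: τ = -1/pole. Pole = -2.9. τ = -1/(-2.9) = 0.3448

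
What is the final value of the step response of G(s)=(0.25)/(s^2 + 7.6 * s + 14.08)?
FVT: lim_{t→∞} y(t) = lim_{s→0} s*Y(s) where Y(s) = G(s)/s.
= lim_{s→0} G(s) = G(0) = num(0)/den(0) = 0.25/14.08 = 0.01776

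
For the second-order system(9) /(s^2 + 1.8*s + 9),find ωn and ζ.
Standard form: ωn²/(s²+2ζωn·s+ωn²).
const=9=ωn² → ωn=3, s coeff=1.8=2ζωn → ζ=0.3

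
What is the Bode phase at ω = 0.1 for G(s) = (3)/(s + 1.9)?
Substitute s = j*0.1: G(j0.1) = 1.57459 - 0.0828729j.
∠G(j0.1) = atan2(Im, Re) = atan2(-0.0828729, 1.57459) = -3.01°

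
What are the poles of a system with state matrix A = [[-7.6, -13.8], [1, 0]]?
Eigenvalues solve det(λI - A) = 0.
Characteristic polynomial: λ^2 + 7.6*λ + 13.8 = 0.
Factor: (λ + 4.6)(λ + 3) = 0.
Roots: -3, -4.6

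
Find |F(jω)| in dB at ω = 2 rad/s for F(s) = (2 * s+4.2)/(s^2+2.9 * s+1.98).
Substitute s = j*2: F(j2) = 0.390134 - 0.860012j.
|F(j2)| = sqrt(Re² + Im²) = 0.9444.
20*log₁₀(0.9444) = -0.50 dB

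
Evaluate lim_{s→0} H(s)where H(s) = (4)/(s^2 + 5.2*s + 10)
DC gain = H(0) = num(0)/den(0) = 4/10 = 0.4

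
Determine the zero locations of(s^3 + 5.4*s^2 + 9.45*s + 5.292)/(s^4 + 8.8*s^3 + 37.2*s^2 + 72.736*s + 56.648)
Set numerator = 0: s^3 + 5.4*s^2 + 9.45*s + 5.292 = (s + 2.1)(s + 1.2)(s + 2.1) = 0 → Zeros: -1.2, -2.1, -2.1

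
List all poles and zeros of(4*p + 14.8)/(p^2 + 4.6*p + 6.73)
Set denominator = 0: p^2 + 4.6*p + 6.73 = 0 → Poles: -2.3 + 1.2j, -2.3 - 1.2j
Set numerator = 0: 4*p + 14.8 = 0 → Zeros: -3.7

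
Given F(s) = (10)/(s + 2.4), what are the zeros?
Numerator is a nonzero constant (10) → Zeros: none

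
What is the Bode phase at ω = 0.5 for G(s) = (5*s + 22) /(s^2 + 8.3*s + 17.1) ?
Substitute s = j*0.5: G(j0.5) = 1.26542 - 0.163293j.
∠G(j0.5) = atan2(Im, Re) = atan2(-0.163293, 1.26542) = -7.35°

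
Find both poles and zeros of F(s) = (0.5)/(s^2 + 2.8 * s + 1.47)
Set denominator = 0: s^2 + 2.8*s + 1.47 = (s + 2.1)(s + 0.7) = 0 → Poles: -0.7, -2.1
Numerator is a nonzero constant (0.5) → Zeros: none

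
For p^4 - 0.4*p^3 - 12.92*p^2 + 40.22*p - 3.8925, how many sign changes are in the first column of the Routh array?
Routh array:
p^4: [1, -12.92, -3.8925]; p^3: [-0.4, 40.22]; p^2: [87.63, -3.8925]; p^1: [40.2022]; p^0: [-3.8925]
First column: [1, -0.4, 87.63, 40.2022, -3.8925]. Sign changes = 3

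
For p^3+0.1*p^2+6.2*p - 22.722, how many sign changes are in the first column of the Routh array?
Routh array:
p^3: [1, 6.2]; p^2: [0.1, -22.722]; p^1: [233.42]; p^0: [-22.722]
First column: [1, 0.1, 233.42, -22.722]. Sign changes = 1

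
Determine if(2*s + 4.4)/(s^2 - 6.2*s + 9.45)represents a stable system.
Denominator: s^2 - 6.2*s + 9.45 = (s - 2.7)(s - 3.5). Poles: 2.7, 3.5. All Re(p)<0: No (unstable)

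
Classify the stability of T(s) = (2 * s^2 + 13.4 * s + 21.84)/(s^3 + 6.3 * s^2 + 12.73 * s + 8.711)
Denominator: s^3 + 6.3*s^2 + 12.73*s + 8.711 = (s + 3.1)(s^2 + 3.2*s + 2.81). Poles: -1.6 + 0.5j, -1.6 - 0.5j, -3.1. Stable (all poles in LHP)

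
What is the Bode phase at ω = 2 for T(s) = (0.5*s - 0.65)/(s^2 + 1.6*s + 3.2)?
Substitute s = j*2: T(j2) = 0.341912 + 0.117647j.
∠T(j2) = atan2(Im, Re) = atan2(0.117647, 0.341912) = 18.99°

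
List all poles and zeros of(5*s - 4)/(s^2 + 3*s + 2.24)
Set denominator = 0: s^2 + 3*s + 2.24 = (s + 1.6)(s + 1.4) = 0 → Poles: -1.4, -1.6
Set numerator = 0: 5*s - 4 = 0 → Zeros: 0.8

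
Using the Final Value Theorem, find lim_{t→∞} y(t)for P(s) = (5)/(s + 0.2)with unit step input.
FVT: lim_{t→∞} y(t) = lim_{s→0} s*Y(s) where Y(s) = P(s)/s.
= lim_{s→0} P(s) = P(0) = num(0)/den(0) = 5/0.2 = 25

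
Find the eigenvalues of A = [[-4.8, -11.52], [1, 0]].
Eigenvalues solve det(λI - A) = 0.
Characteristic polynomial: λ^2 + 4.8*λ + 11.52 = 0.
Roots: -2.4 + 2.4j, -2.4 - 2.4j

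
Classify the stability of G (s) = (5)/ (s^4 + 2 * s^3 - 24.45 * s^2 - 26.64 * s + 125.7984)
Denominator: s^4 + 2*s^3 - 24.45*s^2 - 26.64*s + 125.7984 = (s - 2.1)(s + 3.2)(s + 4.8)(s - 3.9). Poles: -3.2, -4.8, 2.1, 3.9. Unstable (2 pole(s) in RHP)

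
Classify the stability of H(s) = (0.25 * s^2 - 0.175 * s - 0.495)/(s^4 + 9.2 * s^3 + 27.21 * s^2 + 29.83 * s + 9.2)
Denominator: s^4 + 9.2*s^3 + 27.21*s^2 + 29.83*s + 9.2 = (s + 4.6)(s + 2.5)(s + 0.5)(s + 1.6). Poles: -0.5, -1.6, -2.5, -4.6. Stable (all poles in LHP)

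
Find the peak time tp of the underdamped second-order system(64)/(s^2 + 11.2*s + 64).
Standard form: ωn²/(s²+2ζωn·s+ωn²) → ωn = 8, ζ = 0.7.
ωd = ωn·√(1-ζ²) = 8·√(1-0.7²) = 5.713.
tp = π/ωd = π/5.713 = 0.5499 s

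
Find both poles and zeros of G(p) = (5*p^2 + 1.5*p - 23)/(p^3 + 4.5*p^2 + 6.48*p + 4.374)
Set denominator = 0: p^3 + 4.5*p^2 + 6.48*p + 4.374 = (p + 2.7)(p^2 + 1.8*p + 1.62) = 0 → Poles: -0.9 + 0.9j, -0.9 - 0.9j, -2.7
Set numerator = 0: 5*p^2 + 1.5*p - 23 = 5*(p + 2.3)(p - 2) = 0 → Zeros: -2.3, 2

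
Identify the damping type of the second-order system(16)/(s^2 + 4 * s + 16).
Standard form: ωn²/(s²+2ζωn·s+ωn²) gives ωn=4, ζ=0.5.
Underdamped (ζ = 0.5 < 1)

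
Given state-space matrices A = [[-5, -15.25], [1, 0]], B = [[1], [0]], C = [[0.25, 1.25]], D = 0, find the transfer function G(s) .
G(s) = C(sI - A)⁻¹B + D.
Characteristic polynomial det(sI - A) = s^2 + 5*s + 15.25.
Numerator from C·adj(sI-A)·B + D·det(sI-A) = 0.25*s + 1.25.
G(s) = (0.25*s + 1.25)/(s^2 + 5*s + 15.25)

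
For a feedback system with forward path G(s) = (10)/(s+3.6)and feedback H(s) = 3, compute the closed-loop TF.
Closed-loop T = G/(1+GH).
Numerator: G_num * H_den = 10.
Denominator: G_den * H_den + G_num * H_num = (s + 3.6) + (30) = s + 33.6.
T(s) = (10)/(s + 33.6)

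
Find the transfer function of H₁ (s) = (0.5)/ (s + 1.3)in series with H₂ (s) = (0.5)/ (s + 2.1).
Series: H = H₁ · H₂ = (n₁·n₂)/(d₁·d₂).
Num: n₁·n₂ = 0.25. Den: d₁·d₂ = s^2 + 3.4*s + 2.73.
H(s) = (0.25)/(s^2 + 3.4*s + 2.73)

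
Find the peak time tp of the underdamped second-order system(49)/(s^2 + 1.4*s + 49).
Standard form: ωn²/(s²+2ζωn·s+ωn²) → ωn = 7, ζ = 0.1.
ωd = ωn·√(1-ζ²) = 7·√(1-0.1²) = 6.965.
tp = π/ωd = π/6.965 = 0.4511 s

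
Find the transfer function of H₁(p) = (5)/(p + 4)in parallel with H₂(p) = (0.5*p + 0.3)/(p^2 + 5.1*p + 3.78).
Parallel: H = H₁ + H₂ = (n₁·d₂ + n₂·d₁)/(d₁·d₂).
n₁·d₂ = 5*p^2 + 25.5*p + 18.9. n₂·d₁ = 0.5*p^2 + 2.3*p + 1.2. Sum = 5.5*p^2 + 27.8*p + 20.1. d₁·d₂ = p^3 + 9.1*p^2 + 24.18*p + 15.12.
H(p) = (5.5*p^2 + 27.8*p + 20.1)/(p^3 + 9.1*p^2 + 24.18*p + 15.12)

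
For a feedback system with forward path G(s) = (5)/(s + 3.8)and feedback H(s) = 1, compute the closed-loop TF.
Closed-loop T = G/(1+GH).
Numerator: G_num * H_den = 5.
Denominator: G_den * H_den + G_num * H_num = (s + 3.8) + (5) = s + 8.8.
T(s) = (5)/(s + 8.8)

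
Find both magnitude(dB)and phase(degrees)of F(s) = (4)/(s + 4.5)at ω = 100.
Substitute s = j*100: F(j100) = 0.00179636 - 0.0399192j.
|F| = 20*log₁₀(sqrt(Re²+Im²)) = -27.97 dB.
∠F = atan2(Im, Re) = -87.42°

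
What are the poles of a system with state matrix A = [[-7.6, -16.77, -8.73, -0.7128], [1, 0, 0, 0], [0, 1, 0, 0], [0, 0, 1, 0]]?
Eigenvalues solve det(λI - A) = 0.
Characteristic polynomial: λ^4 + 7.6*λ^3 + 16.77*λ^2 + 8.73*λ + 0.7128 = 0.
Factor: (λ + 3.6)(λ + 0.1)(λ + 3.3)(λ + 0.6) = 0.
Roots: -0.1, -0.6, -3.3, -3.6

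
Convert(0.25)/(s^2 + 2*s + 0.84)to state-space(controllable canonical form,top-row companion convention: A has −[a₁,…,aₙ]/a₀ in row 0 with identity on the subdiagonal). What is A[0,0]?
Reachable canonical form for den = s^2 + 2*s + 0.84: top row of A = -[a₁,a₂,...,aₙ]/a₀, ones on the subdiagonal, zeros elsewhere.
A = [[-2, -0.84], [1, 0]].
A[0,0] = -2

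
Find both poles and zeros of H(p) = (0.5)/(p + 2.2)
Set denominator = 0: p + 2.2 = 0 → Poles: -2.2
Numerator is a nonzero constant (0.5) → Zeros: none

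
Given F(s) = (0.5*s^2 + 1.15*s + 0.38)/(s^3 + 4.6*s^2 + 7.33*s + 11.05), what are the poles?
Set denominator = 0: s^3 + 4.6*s^2 + 7.33*s + 11.05 = (s + 3.4)(s^2 + 1.2*s + 3.25) = 0 → Poles: -0.6 + 1.7j, -0.6 - 1.7j, -3.4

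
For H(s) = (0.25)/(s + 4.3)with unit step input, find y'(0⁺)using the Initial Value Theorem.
IVT: y'(0⁺) = lim_{s→∞} s²·Y(s) = lim_{s→∞} s·H(s).
deg(num) = 0, deg(den) = 1, relative degree = 1, so s·H(s) → (leading num)/(leading den) = 0.25/1 = 0.25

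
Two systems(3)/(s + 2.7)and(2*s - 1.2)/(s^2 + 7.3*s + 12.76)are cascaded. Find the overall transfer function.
Series: H = H₁ · H₂ = (n₁·n₂)/(d₁·d₂).
Num: n₁·n₂ = 6*s - 3.6. Den: d₁·d₂ = s^3 + 10*s^2 + 32.47*s + 34.452.
H(s) = (6*s - 3.6)/(s^3 + 10*s^2 + 32.47*s + 34.452)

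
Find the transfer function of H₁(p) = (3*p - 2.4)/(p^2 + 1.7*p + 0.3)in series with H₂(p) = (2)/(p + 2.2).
Series: H = H₁ · H₂ = (n₁·n₂)/(d₁·d₂).
Num: n₁·n₂ = 6*p - 4.8. Den: d₁·d₂ = p^3 + 3.9*p^2 + 4.04*p + 0.66.
H(p) = (6*p - 4.8)/(p^3 + 3.9*p^2 + 4.04*p + 0.66)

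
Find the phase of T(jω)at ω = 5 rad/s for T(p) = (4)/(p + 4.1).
Substitute p = j*5: T(j5) = 0.392251 - 0.478354j.
∠T(j5) = atan2(Im, Re) = atan2(-0.478354, 0.392251) = -50.65°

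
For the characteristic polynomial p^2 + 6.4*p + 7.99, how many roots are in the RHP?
p^2 + 6.4*p + 7.99 = (p + 4.7)(p + 1.7). Poles: -1.7, -4.7. RHP poles (Re>0): 0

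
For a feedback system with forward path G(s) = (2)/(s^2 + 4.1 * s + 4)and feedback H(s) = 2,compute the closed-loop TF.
Closed-loop T = G/(1+GH).
Numerator: G_num * H_den = 2.
Denominator: G_den * H_den + G_num * H_num = (s^2 + 4.1*s + 4) + (4) = s^2 + 4.1*s + 8.
T(s) = (2)/(s^2 + 4.1*s + 8)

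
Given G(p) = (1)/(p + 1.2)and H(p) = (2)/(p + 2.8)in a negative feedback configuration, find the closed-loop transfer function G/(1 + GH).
Closed-loop T = G/(1+GH).
Numerator: G_num * H_den = p + 2.8.
Denominator: G_den * H_den + G_num * H_num = (p^2 + 4*p + 3.36) + (2) = p^2 + 4*p + 5.36.
T(p) = (p + 2.8)/(p^2 + 4*p + 5.36)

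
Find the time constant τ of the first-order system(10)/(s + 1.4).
First-order system: τ = -1/pole. Pole = -1.4. τ = -1/(-1.4) = 0.7143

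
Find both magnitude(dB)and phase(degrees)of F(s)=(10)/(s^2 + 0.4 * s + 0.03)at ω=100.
Substitute s = j*100: F(j100) = -0.000999987 - 3.99996e-06j.
|F| = 20*log₁₀(sqrt(Re²+Im²)) = -60.00 dB.
∠F = atan2(Im, Re) = -179.77°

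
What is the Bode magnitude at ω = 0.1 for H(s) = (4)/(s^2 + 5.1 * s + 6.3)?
Substitute s = j*0.1: H(j0.1) = 0.631777 - 0.0512251j.
|H(j0.1)| = sqrt(Re² + Im²) = 0.6338.
20*log₁₀(0.6338) = -3.96 dB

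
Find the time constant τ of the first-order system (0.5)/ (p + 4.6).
First-order system: τ = -1/pole. Pole = -4.6. τ = -1/(-4.6) = 0.2174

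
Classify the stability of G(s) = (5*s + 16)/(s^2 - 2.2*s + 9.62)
Denominator: s^2 - 2.2*s + 9.62. Poles: 1.1 + 2.9j, 1.1 - 2.9j. Unstable (2 pole(s) in RHP)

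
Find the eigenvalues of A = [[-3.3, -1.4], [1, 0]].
Eigenvalues solve det(λI - A) = 0.
Characteristic polynomial: λ^2 + 3.3*λ + 1.4 = 0.
Factor: (λ + 0.5)(λ + 2.8) = 0.
Roots: -0.5, -2.8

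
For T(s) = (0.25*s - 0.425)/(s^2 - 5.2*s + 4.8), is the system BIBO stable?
Denominator: s^2 - 5.2*s + 4.8 = (s - 1.2)(s - 4). Poles: 1.2, 4. All Re(p)<0: No (unstable)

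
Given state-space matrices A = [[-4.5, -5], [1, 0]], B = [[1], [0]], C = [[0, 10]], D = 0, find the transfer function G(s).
G(s) = C(sI - A)⁻¹B + D.
Characteristic polynomial det(sI - A) = s^2 + 4.5*s + 5.
Numerator from C·adj(sI-A)·B + D·det(sI-A) = 10.
G(s) = (10)/(s^2 + 4.5*s + 5)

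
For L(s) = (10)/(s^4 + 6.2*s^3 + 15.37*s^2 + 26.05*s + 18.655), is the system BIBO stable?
Denominator: s^4 + 6.2*s^3 + 15.37*s^2 + 26.05*s + 18.655 = (s + 1.3)(s + 3.5)(s^2 + 1.4*s + 4.1). Poles: -0.7 + 1.9j, -0.7 - 1.9j, -1.3, -3.5. All Re(p)<0: Yes (stable)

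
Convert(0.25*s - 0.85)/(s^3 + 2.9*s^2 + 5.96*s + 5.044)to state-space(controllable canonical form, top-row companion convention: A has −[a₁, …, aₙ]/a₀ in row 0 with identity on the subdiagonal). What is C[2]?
Reachable canonical form: C = numerator coefficients (right-aligned, zero-padded to length n).
num = 0.25*s - 0.85, C = [[0, 0.25, -0.85]].
C[2] = -0.85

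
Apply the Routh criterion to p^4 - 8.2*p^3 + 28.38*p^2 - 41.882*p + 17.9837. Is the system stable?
Routh array:
p^4: [1, 28.38, 17.9837]; p^3: [-8.2, -41.882]; p^2: [23.2724, 17.9837]; p^1: [-35.5455]; p^0: [17.9837]
First column: [1, -8.2, 23.2724, -35.5455, 17.9837]. Sign changes = 4.
No, unstable (4 RHP root(s))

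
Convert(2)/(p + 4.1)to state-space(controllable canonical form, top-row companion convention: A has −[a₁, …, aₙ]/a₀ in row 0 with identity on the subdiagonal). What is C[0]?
Reachable canonical form: C = numerator coefficients (right-aligned, zero-padded to length n).
num = 2, C = [[2]].
C[0] = 2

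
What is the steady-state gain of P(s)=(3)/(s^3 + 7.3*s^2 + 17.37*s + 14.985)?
DC gain = P(0) = num(0)/den(0) = 3/14.985 = 0.2002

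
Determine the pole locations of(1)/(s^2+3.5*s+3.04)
Set denominator = 0: s^2 + 3.5*s + 3.04 = (s + 1.6)(s + 1.9) = 0 → Poles: -1.6, -1.9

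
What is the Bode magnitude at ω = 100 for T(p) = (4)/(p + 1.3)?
Substitute p = j*100: T(j100) = 0.000519912 - 0.0399932j.
|T(j100)| = sqrt(Re² + Im²) = 0.04.
20*log₁₀(0.04) = -27.96 dB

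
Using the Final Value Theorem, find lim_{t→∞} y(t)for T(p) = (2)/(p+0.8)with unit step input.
FVT: lim_{t→∞} y(t) = lim_{p→0} p*Y(p) where Y(p) = T(p)/p.
= lim_{p→0} T(p) = T(0) = num(0)/den(0) = 2/0.8 = 2.5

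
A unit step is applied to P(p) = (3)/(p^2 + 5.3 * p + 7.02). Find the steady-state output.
FVT: lim_{t→∞} y(t) = lim_{p→0} p*Y(p) where Y(p) = P(p)/p.
= lim_{p→0} P(p) = P(0) = num(0)/den(0) = 3/7.02 = 0.4274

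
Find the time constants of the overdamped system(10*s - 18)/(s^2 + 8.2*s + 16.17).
Overdamped: real poles at -4.9, -3.3. τ = -1/pole → τ₁ = 0.2041, τ₂ = 0.303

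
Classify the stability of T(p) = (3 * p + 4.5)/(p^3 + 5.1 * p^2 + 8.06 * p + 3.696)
Denominator: p^3 + 5.1*p^2 + 8.06*p + 3.696 = (p + 0.8)(p + 2.1)(p + 2.2). Poles: -0.8, -2.1, -2.2. Stable (all poles in LHP)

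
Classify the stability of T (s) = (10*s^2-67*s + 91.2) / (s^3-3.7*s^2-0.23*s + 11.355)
Denominator: s^3 - 3.7*s^2 - 0.23*s + 11.355 = (s + 1.5)(s^2 - 5.2*s + 7.57). Poles: -1.5, 2.6 + 0.9j, 2.6 - 0.9j. Unstable (2 pole(s) in RHP)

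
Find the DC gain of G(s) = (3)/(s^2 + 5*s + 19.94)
DC gain = G(0) = num(0)/den(0) = 3/19.94 = 0.1505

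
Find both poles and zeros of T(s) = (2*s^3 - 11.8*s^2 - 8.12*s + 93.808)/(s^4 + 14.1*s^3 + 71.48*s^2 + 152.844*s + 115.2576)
Set denominator = 0: s^4 + 14.1*s^3 + 71.48*s^2 + 152.844*s + 115.2576 = (s + 4.8)(s + 1.8)(s + 2.9)(s + 4.6) = 0 → Poles: -1.8, -2.9, -4.6, -4.8
Set numerator = 0: 2*s^3 - 11.8*s^2 - 8.12*s + 93.808 = 2*(s - 4.4)(s - 4.1)(s + 2.6) = 0 → Zeros: -2.6, 4.1, 4.4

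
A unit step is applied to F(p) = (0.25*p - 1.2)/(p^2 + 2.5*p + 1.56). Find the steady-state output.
FVT: lim_{t→∞} y(t) = lim_{p→0} p*Y(p) where Y(p) = F(p)/p.
= lim_{p→0} F(p) = F(0) = num(0)/den(0) = -1.2/1.56 = -0.7692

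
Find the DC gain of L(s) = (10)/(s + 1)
DC gain = L(0) = num(0)/den(0) = 10/1 = 10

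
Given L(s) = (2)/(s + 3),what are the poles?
Set denominator = 0: s + 3 = 0 → Poles: -3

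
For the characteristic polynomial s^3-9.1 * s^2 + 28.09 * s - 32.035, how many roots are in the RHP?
s^3 - 9.1*s^2 + 28.09*s - 32.035 = (s - 4.3)(s^2 - 4.8*s + 7.45). Poles: 2.4 + 1.3j, 2.4 - 1.3j, 4.3. RHP poles (Re>0): 3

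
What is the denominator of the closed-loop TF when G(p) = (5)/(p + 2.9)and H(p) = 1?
Characteristic poly = G_den * H_den + G_num * H_num = (p + 2.9) + (5) = p + 7.9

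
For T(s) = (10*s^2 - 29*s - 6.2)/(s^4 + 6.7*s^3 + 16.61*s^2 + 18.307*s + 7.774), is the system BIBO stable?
Denominator: s^4 + 6.7*s^3 + 16.61*s^2 + 18.307*s + 7.774 = (s + 2.3)(s + 2)(s^2 + 2.4*s + 1.69). Poles: -1.2 + 0.5j, -1.2 - 0.5j, -2, -2.3. All Re(p)<0: Yes (stable)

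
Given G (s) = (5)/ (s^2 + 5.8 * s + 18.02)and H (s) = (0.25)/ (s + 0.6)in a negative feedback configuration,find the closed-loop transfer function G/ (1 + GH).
Closed-loop T = G/(1+GH).
Numerator: G_num * H_den = 5*s + 3.
Denominator: G_den * H_den + G_num * H_num = (s^3 + 6.4*s^2 + 21.5*s + 10.812) + (1.25) = s^3 + 6.4*s^2 + 21.5*s + 12.062.
T(s) = (5*s + 3)/(s^3 + 6.4*s^2 + 21.5*s + 12.062)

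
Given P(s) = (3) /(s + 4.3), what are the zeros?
Numerator is a nonzero constant (3) → Zeros: none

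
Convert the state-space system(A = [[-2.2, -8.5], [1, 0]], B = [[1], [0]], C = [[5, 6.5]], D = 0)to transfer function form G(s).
G(s) = C(sI - A)⁻¹B + D.
Characteristic polynomial det(sI - A) = s^2 + 2.2*s + 8.5.
Numerator from C·adj(sI-A)·B + D·det(sI-A) = 5*s + 6.5.
G(s) = (5*s + 6.5)/(s^2 + 2.2*s + 8.5)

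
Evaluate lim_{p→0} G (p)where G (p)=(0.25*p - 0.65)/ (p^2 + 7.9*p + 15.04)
DC gain = G(0) = num(0)/den(0) = -0.65/15.04 = -0.04322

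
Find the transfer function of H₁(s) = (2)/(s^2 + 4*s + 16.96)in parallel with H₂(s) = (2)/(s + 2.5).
Parallel: H = H₁ + H₂ = (n₁·d₂ + n₂·d₁)/(d₁·d₂).
n₁·d₂ = 2*s + 5. n₂·d₁ = 2*s^2 + 8*s + 33.92. Sum = 2*s^2 + 10*s + 38.92. d₁·d₂ = s^3 + 6.5*s^2 + 26.96*s + 42.4.
H(s) = (2*s^2 + 10*s + 38.92)/(s^3 + 6.5*s^2 + 26.96*s + 42.4)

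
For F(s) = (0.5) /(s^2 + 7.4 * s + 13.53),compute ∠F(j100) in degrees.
Substitute s = j*100: F(j100) = -4.97943e-05 - 3.68977e-06j.
∠F(j100) = atan2(Im, Re) = atan2(-3.68977e-06, -4.97943e-05) = -175.76°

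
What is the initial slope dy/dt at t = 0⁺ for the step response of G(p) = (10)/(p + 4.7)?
IVT: y'(0⁺) = lim_{p→∞} p²·Y(p) = lim_{p→∞} p·G(p).
deg(num) = 0, deg(den) = 1, relative degree = 1, so p·G(p) → (leading num)/(leading den) = 10/1 = 10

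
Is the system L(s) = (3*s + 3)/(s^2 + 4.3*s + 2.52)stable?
Denominator: s^2 + 4.3*s + 2.52 = (s + 0.7)(s + 3.6). Poles: -0.7, -3.6. All Re(p)<0: Yes (stable)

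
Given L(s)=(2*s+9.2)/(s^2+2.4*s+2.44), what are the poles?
Set denominator = 0: s^2 + 2.4*s + 2.44 = 0 → Poles: -1.2 + 1j, -1.2 - 1j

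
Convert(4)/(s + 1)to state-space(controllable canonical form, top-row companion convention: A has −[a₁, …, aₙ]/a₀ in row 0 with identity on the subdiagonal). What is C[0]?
Reachable canonical form: C = numerator coefficients (right-aligned, zero-padded to length n).
num = 4, C = [[4]].
C[0] = 4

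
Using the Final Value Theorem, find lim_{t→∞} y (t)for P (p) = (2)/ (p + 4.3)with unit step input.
FVT: lim_{t→∞} y(t) = lim_{p→0} p*Y(p) where Y(p) = P(p)/p.
= lim_{p→0} P(p) = P(0) = num(0)/den(0) = 2/4.3 = 0.4651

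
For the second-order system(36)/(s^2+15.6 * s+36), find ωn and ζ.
Standard form: ωn²/(s²+2ζωn·s+ωn²).
const=36=ωn² → ωn=6, s coeff=15.6=2ζωn → ζ=1.3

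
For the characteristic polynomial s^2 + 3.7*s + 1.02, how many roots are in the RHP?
s^2 + 3.7*s + 1.02 = (s + 3.4)(s + 0.3). Poles: -0.3, -3.4. RHP poles (Re>0): 0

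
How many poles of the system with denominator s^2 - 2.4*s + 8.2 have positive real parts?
Poles: 1.2 + 2.6j, 1.2 - 2.6j. RHP poles (Re>0): 2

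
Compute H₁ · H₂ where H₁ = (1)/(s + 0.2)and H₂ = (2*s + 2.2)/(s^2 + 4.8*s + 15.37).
Series: H = H₁ · H₂ = (n₁·n₂)/(d₁·d₂).
Num: n₁·n₂ = 2*s + 2.2. Den: d₁·d₂ = s^3 + 5*s^2 + 16.33*s + 3.074.
H(s) = (2*s + 2.2)/(s^3 + 5*s^2 + 16.33*s + 3.074)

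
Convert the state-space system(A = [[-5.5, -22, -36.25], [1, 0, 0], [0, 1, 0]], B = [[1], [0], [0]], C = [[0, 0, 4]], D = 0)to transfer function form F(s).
F(s) = C(sI - A)⁻¹B + D.
Characteristic polynomial det(sI - A) = s^3 + 5.5*s^2 + 22*s + 36.25.
Numerator from C·adj(sI-A)·B + D·det(sI-A) = 4.
F(s) = (4)/(s^3 + 5.5*s^2 + 22*s + 36.25)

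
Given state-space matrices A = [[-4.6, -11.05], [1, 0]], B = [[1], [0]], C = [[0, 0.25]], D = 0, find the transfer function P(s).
P(s) = C(sI - A)⁻¹B + D.
Characteristic polynomial det(sI - A) = s^2 + 4.6*s + 11.05.
Numerator from C·adj(sI-A)·B + D·det(sI-A) = 0.25.
P(s) = (0.25)/(s^2 + 4.6*s + 11.05)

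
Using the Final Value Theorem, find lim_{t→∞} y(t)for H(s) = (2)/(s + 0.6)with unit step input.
FVT: lim_{t→∞} y(t) = lim_{s→0} s*Y(s) where Y(s) = H(s)/s.
= lim_{s→0} H(s) = H(0) = num(0)/den(0) = 2/0.6 = 3.333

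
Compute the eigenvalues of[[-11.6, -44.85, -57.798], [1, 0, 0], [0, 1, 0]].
Eigenvalues solve det(λI - A) = 0.
Characteristic polynomial: λ^3 + 11.6*λ^2 + 44.85*λ + 57.798 = 0.
Factor: (λ + 3.9)(λ + 3.8)(λ + 3.9) = 0.
Roots: -3.8, -3.9, -3.9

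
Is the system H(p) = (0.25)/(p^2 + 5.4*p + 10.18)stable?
Denominator: p^2 + 5.4*p + 10.18. Poles: -2.7 + 1.7j, -2.7 - 1.7j. All Re(p)<0: Yes (stable)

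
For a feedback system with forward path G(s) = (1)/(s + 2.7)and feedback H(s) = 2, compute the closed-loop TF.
Closed-loop T = G/(1+GH).
Numerator: G_num * H_den = 1.
Denominator: G_den * H_den + G_num * H_num = (s + 2.7) + (2) = s + 4.7.
T(s) = (1)/(s + 4.7)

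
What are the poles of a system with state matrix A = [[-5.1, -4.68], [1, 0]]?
Eigenvalues solve det(λI - A) = 0.
Characteristic polynomial: λ^2 + 5.1*λ + 4.68 = 0.
Factor: (λ + 3.9)(λ + 1.2) = 0.
Roots: -1.2, -3.9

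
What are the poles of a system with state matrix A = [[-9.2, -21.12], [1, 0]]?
Eigenvalues solve det(λI - A) = 0.
Characteristic polynomial: λ^2 + 9.2*λ + 21.12 = 0.
Factor: (λ + 4.8)(λ + 4.4) = 0.
Roots: -4.4, -4.8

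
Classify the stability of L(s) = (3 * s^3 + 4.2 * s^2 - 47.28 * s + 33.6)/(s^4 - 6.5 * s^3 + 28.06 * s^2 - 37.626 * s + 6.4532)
Denominator: s^4 - 6.5*s^3 + 28.06*s^2 - 37.626*s + 6.4532 = (s - 0.2)(s - 1.7)(s^2 - 4.6*s + 18.98). Poles: 0.2, 1.7, 2.3 + 3.7j, 2.3 - 3.7j. Unstable (4 pole(s) in RHP)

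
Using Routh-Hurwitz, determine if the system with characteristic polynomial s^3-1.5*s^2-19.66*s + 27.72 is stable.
Routh array:
s^3: [1, -19.66]; s^2: [-1.5, 27.72]; s^1: [-1.18]; s^0: [27.72]
First column: [1, -1.5, -1.18, 27.72]. Sign changes = 2.
No, unstable (2 RHP root(s))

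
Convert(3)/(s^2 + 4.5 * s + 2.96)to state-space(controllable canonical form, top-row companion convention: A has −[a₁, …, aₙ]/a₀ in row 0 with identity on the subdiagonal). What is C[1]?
Reachable canonical form: C = numerator coefficients (right-aligned, zero-padded to length n).
num = 3, C = [[0, 3]].
C[1] = 3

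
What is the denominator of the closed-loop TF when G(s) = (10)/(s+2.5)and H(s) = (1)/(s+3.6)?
Characteristic poly = G_den * H_den + G_num * H_num = (s^2 + 6.1*s + 9) + (10) = s^2 + 6.1*s + 19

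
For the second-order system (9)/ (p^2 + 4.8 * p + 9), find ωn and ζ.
Standard form: ωn²/(p²+2ζωn·p+ωn²).
const=9=ωn² → ωn=3, p coeff=4.8=2ζωn → ζ=0.8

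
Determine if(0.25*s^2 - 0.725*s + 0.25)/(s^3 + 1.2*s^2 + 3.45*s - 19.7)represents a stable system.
Denominator: s^3 + 1.2*s^2 + 3.45*s - 19.7 = (s - 2)(s^2 + 3.2*s + 9.85). Poles: -1.6 + 2.7j, -1.6 - 2.7j, 2. All Re(p)<0: No (unstable)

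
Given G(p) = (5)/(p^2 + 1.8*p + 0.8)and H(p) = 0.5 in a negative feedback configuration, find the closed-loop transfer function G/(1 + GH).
Closed-loop T = G/(1+GH).
Numerator: G_num * H_den = 5.
Denominator: G_den * H_den + G_num * H_num = (p^2 + 1.8*p + 0.8) + (2.5) = p^2 + 1.8*p + 3.3.
T(p) = (5)/(p^2 + 1.8*p + 3.3)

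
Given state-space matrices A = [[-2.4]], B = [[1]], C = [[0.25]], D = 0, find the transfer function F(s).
F(s) = C(sI - A)⁻¹B + D.
Characteristic polynomial det(sI - A) = s + 2.4.
Numerator from C·adj(sI-A)·B + D·det(sI-A) = 0.25.
F(s) = (0.25)/(s + 2.4)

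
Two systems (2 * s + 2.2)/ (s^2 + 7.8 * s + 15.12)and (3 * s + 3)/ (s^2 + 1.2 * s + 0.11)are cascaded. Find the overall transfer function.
Series: H = H₁ · H₂ = (n₁·n₂)/(d₁·d₂).
Num: n₁·n₂ = 6*s^2 + 12.6*s + 6.6. Den: d₁·d₂ = s^4 + 9*s^3 + 24.59*s^2 + 19.002*s + 1.6632.
H(s) = (6*s^2 + 12.6*s + 6.6)/(s^4 + 9*s^3 + 24.59*s^2 + 19.002*s + 1.6632)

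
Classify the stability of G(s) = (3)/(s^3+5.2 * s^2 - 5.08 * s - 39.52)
Denominator: s^3 + 5.2*s^2 - 5.08*s - 39.52 = (s - 2.6)(s + 4)(s + 3.8). Poles: -3.8, -4, 2.6. Unstable (1 pole(s) in RHP)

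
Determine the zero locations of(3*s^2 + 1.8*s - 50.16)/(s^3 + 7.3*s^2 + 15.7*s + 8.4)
Set numerator = 0: 3*s^2 + 1.8*s - 50.16 = 3*(s + 4.4)(s - 3.8) = 0 → Zeros: -4.4, 3.8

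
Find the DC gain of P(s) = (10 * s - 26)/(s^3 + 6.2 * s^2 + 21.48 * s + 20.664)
DC gain = P(0) = num(0)/den(0) = -26/20.664 = -1.258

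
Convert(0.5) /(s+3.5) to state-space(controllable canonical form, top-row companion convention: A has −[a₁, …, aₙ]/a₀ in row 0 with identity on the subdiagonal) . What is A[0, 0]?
Reachable canonical form for den = s + 3.5: top row of A = -[a₁,a₂,...,aₙ]/a₀, ones on the subdiagonal, zeros elsewhere.
A = [[-3.5]].
A[0,0] = -3.5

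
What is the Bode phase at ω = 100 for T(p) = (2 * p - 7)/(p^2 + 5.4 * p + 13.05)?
Substitute p = j*100: T(j100) = 0.00177854 - 0.01993j.
∠T(j100) = atan2(Im, Re) = atan2(-0.01993, 0.00177854) = -84.90°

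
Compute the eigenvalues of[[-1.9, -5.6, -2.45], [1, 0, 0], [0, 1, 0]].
Eigenvalues solve det(λI - A) = 0.
Characteristic polynomial: λ^3 + 1.9*λ^2 + 5.6*λ + 2.45 = 0.
Factor: (λ + 0.5)(λ^2 + 1.4*λ + 4.9) = 0.
Roots: -0.5, -0.7 + 2.1j, -0.7 - 2.1j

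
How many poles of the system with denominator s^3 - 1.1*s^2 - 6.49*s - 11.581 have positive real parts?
s^3 - 1.1*s^2 - 6.49*s - 11.581 = (s - 3.7)(s^2 + 2.6*s + 3.13). Poles: -1.3 + 1.2j, -1.3 - 1.2j, 3.7. RHP poles (Re>0): 1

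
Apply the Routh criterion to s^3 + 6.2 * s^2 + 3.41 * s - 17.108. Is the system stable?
Routh array:
s^3: [1, 3.41]; s^2: [6.2, -17.108]; s^1: [6.16935]; s^0: [-17.108]
First column: [1, 6.2, 6.16935, -17.108]. Sign changes = 1.
No, unstable (1 RHP root(s))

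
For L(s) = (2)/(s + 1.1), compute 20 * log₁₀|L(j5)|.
Substitute s = j*5: L(j5) = 0.0839374 - 0.381534j.
|L(j5)| = sqrt(Re² + Im²) = 0.3907.
20*log₁₀(0.3907) = -8.16 dB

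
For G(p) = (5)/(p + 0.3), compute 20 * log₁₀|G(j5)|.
Substitute p = j*5: G(j5) = 0.0597848 - 0.996413j.
|G(j5)| = sqrt(Re² + Im²) = 0.9982.
20*log₁₀(0.9982) = -0.02 dB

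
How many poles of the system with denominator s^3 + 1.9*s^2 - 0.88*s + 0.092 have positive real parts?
s^3 + 1.9*s^2 - 0.88*s + 0.092 = (s - 0.2)(s + 2.3)(s - 0.2). Poles: -2.3, 0.2, 0.2. RHP poles (Re>0): 2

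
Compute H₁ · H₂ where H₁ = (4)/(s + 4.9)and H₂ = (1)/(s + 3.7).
Series: H = H₁ · H₂ = (n₁·n₂)/(d₁·d₂).
Num: n₁·n₂ = 4. Den: d₁·d₂ = s^2 + 8.6*s + 18.13.
H(s) = (4)/(s^2 + 8.6*s + 18.13)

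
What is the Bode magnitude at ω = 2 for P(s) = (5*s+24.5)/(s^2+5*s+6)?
Substitute s = j*2: P(j2) = 1.43269 - 2.16346j.
|P(j2)| = sqrt(Re² + Im²) = 2.595.
20*log₁₀(2.595) = 8.28 dB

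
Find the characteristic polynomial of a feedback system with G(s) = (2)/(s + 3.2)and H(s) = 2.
Characteristic poly = G_den * H_den + G_num * H_num = (s + 3.2) + (4) = s + 7.2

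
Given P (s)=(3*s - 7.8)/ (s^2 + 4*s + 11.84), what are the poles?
Set denominator = 0: s^2 + 4*s + 11.84 = 0 → Poles: -2 + 2.8j, -2 - 2.8j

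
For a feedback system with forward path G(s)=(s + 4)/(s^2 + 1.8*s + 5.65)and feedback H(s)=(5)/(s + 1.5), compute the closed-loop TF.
Closed-loop T = G/(1+GH).
Numerator: G_num * H_den = s^2 + 5.5*s + 6.
Denominator: G_den * H_den + G_num * H_num = (s^3 + 3.3*s^2 + 8.35*s + 8.475) + (5*s + 20) = s^3 + 3.3*s^2 + 13.35*s + 28.475.
T(s) = (s^2 + 5.5*s + 6)/(s^3 + 3.3*s^2 + 13.35*s + 28.475)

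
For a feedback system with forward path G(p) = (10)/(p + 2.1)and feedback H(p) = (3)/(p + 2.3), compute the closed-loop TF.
Closed-loop T = G/(1+GH).
Numerator: G_num * H_den = 10*p + 23.
Denominator: G_den * H_den + G_num * H_num = (p^2 + 4.4*p + 4.83) + (30) = p^2 + 4.4*p + 34.83.
T(p) = (10*p + 23)/(p^2 + 4.4*p + 34.83)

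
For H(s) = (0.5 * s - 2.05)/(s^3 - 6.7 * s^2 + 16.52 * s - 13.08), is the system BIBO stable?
Denominator: s^3 - 6.7*s^2 + 16.52*s - 13.08 = (s - 1.5)(s^2 - 5.2*s + 8.72). Poles: 1.5, 2.6 + 1.4j, 2.6 - 1.4j. All Re(p)<0: No (unstable)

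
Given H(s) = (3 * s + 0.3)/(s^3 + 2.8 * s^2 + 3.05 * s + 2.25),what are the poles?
Set denominator = 0: s^3 + 2.8*s^2 + 3.05*s + 2.25 = (s + 1.8)(s^2 + s + 1.25) = 0 → Poles: -0.5 + 1j, -0.5 - 1j, -1.8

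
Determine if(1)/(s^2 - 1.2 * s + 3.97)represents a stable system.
Denominator: s^2 - 1.2*s + 3.97. Poles: 0.6 + 1.9j, 0.6 - 1.9j. All Re(p)<0: No (unstable)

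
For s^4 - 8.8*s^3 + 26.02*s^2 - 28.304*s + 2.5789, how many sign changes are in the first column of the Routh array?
Routh array:
s^4: [1, 26.02, 2.5789]; s^3: [-8.8, -28.304]; s^2: [22.8036, 2.5789]; s^1: [-27.3088]; s^0: [2.5789]
First column: [1, -8.8, 22.8036, -27.3088, 2.5789]. Sign changes = 4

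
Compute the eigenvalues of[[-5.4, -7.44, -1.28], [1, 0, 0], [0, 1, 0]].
Eigenvalues solve det(λI - A) = 0.
Characteristic polynomial: λ^3 + 5.4*λ^2 + 7.44*λ + 1.28 = 0.
Factor: (λ + 0.2)(λ + 2)(λ + 3.2) = 0.
Roots: -0.2, -2, -3.2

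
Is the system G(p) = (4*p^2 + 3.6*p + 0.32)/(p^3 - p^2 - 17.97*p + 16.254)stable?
Denominator: p^3 - p^2 - 17.97*p + 16.254 = (p - 0.9)(p + 4.2)(p - 4.3). Poles: -4.2, 0.9, 4.3. All Re(p)<0: No (unstable)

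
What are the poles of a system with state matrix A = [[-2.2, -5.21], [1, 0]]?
Eigenvalues solve det(λI - A) = 0.
Characteristic polynomial: λ^2 + 2.2*λ + 5.21 = 0.
Roots: -1.1 + 2j, -1.1 - 2j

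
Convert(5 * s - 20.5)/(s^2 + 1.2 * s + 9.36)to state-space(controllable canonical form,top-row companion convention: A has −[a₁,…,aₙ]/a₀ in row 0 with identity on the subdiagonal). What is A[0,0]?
Reachable canonical form for den = s^2 + 1.2*s + 9.36: top row of A = -[a₁,a₂,...,aₙ]/a₀, ones on the subdiagonal, zeros elsewhere.
A = [[-1.2, -9.36], [1, 0]].
A[0,0] = -1.2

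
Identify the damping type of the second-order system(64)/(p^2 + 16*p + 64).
Standard form: ωn²/(p²+2ζωn·p+ωn²) gives ωn=8, ζ=1.
Critically damped (ζ = 1)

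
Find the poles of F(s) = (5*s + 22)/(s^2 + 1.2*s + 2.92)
Set denominator = 0: s^2 + 1.2*s + 2.92 = 0 → Poles: -0.6 + 1.6j, -0.6 - 1.6j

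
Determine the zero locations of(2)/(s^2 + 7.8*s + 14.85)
Numerator is a nonzero constant (2) → Zeros: none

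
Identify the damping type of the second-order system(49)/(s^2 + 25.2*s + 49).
Standard form: ωn²/(s²+2ζωn·s+ωn²) gives ωn=7, ζ=1.8.
Overdamped (ζ = 1.8 > 1)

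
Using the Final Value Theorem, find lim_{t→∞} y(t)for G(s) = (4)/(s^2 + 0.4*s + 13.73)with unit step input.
FVT: lim_{t→∞} y(t) = lim_{s→0} s*Y(s) where Y(s) = G(s)/s.
= lim_{s→0} G(s) = G(0) = num(0)/den(0) = 4/13.73 = 0.2913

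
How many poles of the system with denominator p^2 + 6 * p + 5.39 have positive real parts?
p^2 + 6*p + 5.39 = (p + 4.9)(p + 1.1). Poles: -1.1, -4.9. RHP poles (Re>0): 0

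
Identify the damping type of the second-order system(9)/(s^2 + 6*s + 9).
Standard form: ωn²/(s²+2ζωn·s+ωn²) gives ωn=3, ζ=1.
Critically damped (ζ = 1)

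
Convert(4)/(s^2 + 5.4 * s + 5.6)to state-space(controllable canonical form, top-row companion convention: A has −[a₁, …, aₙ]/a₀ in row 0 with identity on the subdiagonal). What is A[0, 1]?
Reachable canonical form for den = s^2 + 5.4*s + 5.6: top row of A = -[a₁,a₂,...,aₙ]/a₀, ones on the subdiagonal, zeros elsewhere.
A = [[-5.4, -5.6], [1, 0]].
A[0,1] = -5.6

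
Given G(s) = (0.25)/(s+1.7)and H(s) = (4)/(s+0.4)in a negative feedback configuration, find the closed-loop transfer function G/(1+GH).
Closed-loop T = G/(1+GH).
Numerator: G_num * H_den = 0.25*s + 0.1.
Denominator: G_den * H_den + G_num * H_num = (s^2 + 2.1*s + 0.68) + (1) = s^2 + 2.1*s + 1.68.
T(s) = (0.25*s + 0.1)/(s^2 + 2.1*s + 1.68)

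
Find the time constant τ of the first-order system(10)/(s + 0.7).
First-order system: τ = -1/pole. Pole = -0.7. τ = -1/(-0.7) = 1.429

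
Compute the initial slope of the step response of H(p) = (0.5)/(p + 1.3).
IVT: y'(0⁺) = lim_{p→∞} p²·Y(p) = lim_{p→∞} p·H(p).
deg(num) = 0, deg(den) = 1, relative degree = 1, so p·H(p) → (leading num)/(leading den) = 0.5/1 = 0.5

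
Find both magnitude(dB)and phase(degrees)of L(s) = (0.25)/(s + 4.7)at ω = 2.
Substitute s = j*2: L(j2) = 0.0450364 - 0.0191644j.
|L| = 20*log₁₀(sqrt(Re²+Im²)) = -26.21 dB.
∠L = atan2(Im, Re) = -23.05°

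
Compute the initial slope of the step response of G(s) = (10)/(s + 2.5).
IVT: y'(0⁺) = lim_{s→∞} s²·Y(s) = lim_{s→∞} s·G(s).
deg(num) = 0, deg(den) = 1, relative degree = 1, so s·G(s) → (leading num)/(leading den) = 10/1 = 10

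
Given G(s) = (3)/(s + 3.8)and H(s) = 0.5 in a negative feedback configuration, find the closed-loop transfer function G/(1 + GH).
Closed-loop T = G/(1+GH).
Numerator: G_num * H_den = 3.
Denominator: G_den * H_den + G_num * H_num = (s + 3.8) + (1.5) = s + 5.3.
T(s) = (3)/(s + 5.3)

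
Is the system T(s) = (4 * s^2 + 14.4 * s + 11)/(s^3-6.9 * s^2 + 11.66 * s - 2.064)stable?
Denominator: s^3 - 6.9*s^2 + 11.66*s - 2.064 = (s - 0.2)(s - 2.4)(s - 4.3). Poles: 0.2, 2.4, 4.3. All Re(p)<0: No (unstable)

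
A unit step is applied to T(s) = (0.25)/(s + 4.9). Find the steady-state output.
FVT: lim_{t→∞} y(t) = lim_{s→0} s*Y(s) where Y(s) = T(s)/s.
= lim_{s→0} T(s) = T(0) = num(0)/den(0) = 0.25/4.9 = 0.05102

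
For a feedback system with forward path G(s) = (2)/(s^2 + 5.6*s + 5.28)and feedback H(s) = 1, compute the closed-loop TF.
Closed-loop T = G/(1+GH).
Numerator: G_num * H_den = 2.
Denominator: G_den * H_den + G_num * H_num = (s^2 + 5.6*s + 5.28) + (2) = s^2 + 5.6*s + 7.28.
T(s) = (2)/(s^2 + 5.6*s + 7.28)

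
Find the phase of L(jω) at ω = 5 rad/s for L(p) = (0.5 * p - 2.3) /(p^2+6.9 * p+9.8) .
Substitute p = j*5: L(j5) = 0.0852817 + 0.0290933j.
∠L(j5) = atan2(Im, Re) = atan2(0.0290933, 0.0852817) = 18.84°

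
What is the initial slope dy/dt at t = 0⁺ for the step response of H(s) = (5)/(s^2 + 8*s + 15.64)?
IVT: y'(0⁺) = lim_{s→∞} s²·Y(s) = lim_{s→∞} s·H(s).
deg(num) = 0, deg(den) = 2, relative degree = 2 ≥ 2, so s·H(s) → 0. Initial slope = 0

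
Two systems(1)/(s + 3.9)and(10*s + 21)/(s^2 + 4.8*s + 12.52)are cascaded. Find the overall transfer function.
Series: H = H₁ · H₂ = (n₁·n₂)/(d₁·d₂).
Num: n₁·n₂ = 10*s + 21. Den: d₁·d₂ = s^3 + 8.7*s^2 + 31.24*s + 48.828.
H(s) = (10*s + 21)/(s^3 + 8.7*s^2 + 31.24*s + 48.828)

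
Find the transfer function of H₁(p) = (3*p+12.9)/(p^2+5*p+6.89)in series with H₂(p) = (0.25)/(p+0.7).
Series: H = H₁ · H₂ = (n₁·n₂)/(d₁·d₂).
Num: n₁·n₂ = 0.75*p + 3.225. Den: d₁·d₂ = p^3 + 5.7*p^2 + 10.39*p + 4.823.
H(p) = (0.75*p + 3.225)/(p^3 + 5.7*p^2 + 10.39*p + 4.823)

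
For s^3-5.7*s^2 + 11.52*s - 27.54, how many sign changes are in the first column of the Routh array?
Routh array:
s^3: [1, 11.52]; s^2: [-5.7, -27.54]; s^1: [6.68842]; s^0: [-27.54]
First column: [1, -5.7, 6.68842, -27.54]. Sign changes = 3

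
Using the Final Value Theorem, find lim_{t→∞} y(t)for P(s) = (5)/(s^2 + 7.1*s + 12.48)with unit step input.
FVT: lim_{t→∞} y(t) = lim_{s→0} s*Y(s) where Y(s) = P(s)/s.
= lim_{s→0} P(s) = P(0) = num(0)/den(0) = 5/12.48 = 0.4006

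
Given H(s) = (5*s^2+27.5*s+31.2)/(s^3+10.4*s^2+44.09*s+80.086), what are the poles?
Set denominator = 0: s^3 + 10.4*s^2 + 44.09*s + 80.086 = (s + 4.6)(s^2 + 5.8*s + 17.41) = 0 → Poles: -2.9 + 3j, -2.9 - 3j, -4.6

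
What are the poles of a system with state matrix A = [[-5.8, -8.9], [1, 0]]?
Eigenvalues solve det(λI - A) = 0.
Characteristic polynomial: λ^2 + 5.8*λ + 8.9 = 0.
Roots: -2.9 + 0.7j, -2.9 - 0.7j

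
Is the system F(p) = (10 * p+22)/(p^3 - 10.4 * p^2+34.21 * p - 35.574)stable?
Denominator: p^3 - 10.4*p^2 + 34.21*p - 35.574 = (p - 2.2)(p - 3.3)(p - 4.9). Poles: 2.2, 3.3, 4.9. All Re(p)<0: No (unstable)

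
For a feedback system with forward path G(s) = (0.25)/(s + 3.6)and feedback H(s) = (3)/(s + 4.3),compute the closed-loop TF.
Closed-loop T = G/(1+GH).
Numerator: G_num * H_den = 0.25*s + 1.075.
Denominator: G_den * H_den + G_num * H_num = (s^2 + 7.9*s + 15.48) + (0.75) = s^2 + 7.9*s + 16.23.
T(s) = (0.25*s + 1.075)/(s^2 + 7.9*s + 16.23)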